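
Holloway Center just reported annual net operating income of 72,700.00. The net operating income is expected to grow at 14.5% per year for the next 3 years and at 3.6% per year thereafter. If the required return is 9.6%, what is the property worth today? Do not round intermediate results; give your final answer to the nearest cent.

D_1 = 83241.50000
D_2 = 95311.51750
D_3 = 109131.68754
Terminal value at year 3: TV = D_3×(1+g_2)/(r−g_2) = 113060.42829/0.06 = 1884340.47148
P_0 = D_1/(1+r)^1 + D_2/(1+r)^2 + D_3/(1+r)^3 + TV/(1+r)^3
    = 75950.27372 + 79345.86078 + 82893.25784 + 1431290.25200 = 1669479.64434

1669479.64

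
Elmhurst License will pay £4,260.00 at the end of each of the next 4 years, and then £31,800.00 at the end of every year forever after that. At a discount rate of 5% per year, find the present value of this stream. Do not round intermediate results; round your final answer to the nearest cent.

£538344.52

PV of 4-year annuity: £4,260.00 × [1 − (1+0.05)^−4] / 0.05 = 15105.74915
Perpetuity value at year 4: £31,800.00 / 0.05 = 636000.00000
PV of perpetuity: 636000.00000 / (1+0.05)^4 = 523238.77397
Total PV = 15105.74915 + 523238.77397 = 538344.52312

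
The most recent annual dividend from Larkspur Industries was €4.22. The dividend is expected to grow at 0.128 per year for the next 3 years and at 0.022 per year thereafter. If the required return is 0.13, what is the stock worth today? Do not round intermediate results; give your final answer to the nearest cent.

€52.34

D_1 = 4.76016
D_2 = 5.36946
D_3 = 6.05675
Terminal value at year 3: TV = D_3×(1+g_2)/(r−g_2) = 6.19000/0.108 = 57.31481
P_0 = D_1/(1+r)^1 + D_2/(1+r)^2 + D_3/(1+r)^3 + TV/(1+r)^3
    = 4.21253 + 4.20508 + 4.19763 + 39.72204 = 52.33728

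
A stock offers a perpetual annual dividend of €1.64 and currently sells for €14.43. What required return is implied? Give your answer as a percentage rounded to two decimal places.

11.37%

P = C/r ⇒ r = C/P = €1.64/€14.43 = 0.113652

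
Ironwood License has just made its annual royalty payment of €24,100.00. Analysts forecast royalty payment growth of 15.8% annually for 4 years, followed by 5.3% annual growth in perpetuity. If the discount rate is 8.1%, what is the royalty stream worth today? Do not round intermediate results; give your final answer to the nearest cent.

€1308323.62

D_1 = 27907.80000
D_2 = 32317.23240
D_3 = 37423.35512
D_4 = 43336.24523
Terminal value at year 4: TV = D_4×(1+g_2)/(r−g_2) = 45633.06623/0.028 = 1629752.36518
P_0 = D_1/(1+r)^1 + D_2/(1+r)^2 + D_3/(1+r)^3 + D_4/(1+r)^4 + TV/(1+r)^4
    = 25816.65125 + 27655.58015 + 29625.49659 + 31735.73086 + 1193490.16399 = 1308323.62284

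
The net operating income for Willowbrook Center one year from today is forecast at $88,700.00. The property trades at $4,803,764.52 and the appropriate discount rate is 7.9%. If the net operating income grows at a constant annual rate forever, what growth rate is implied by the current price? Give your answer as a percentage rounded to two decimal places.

6.05%

P = D₁/(r−g) ⇒ g = r − D₁/P = 0.079 − $88,700.00/$4,803,764.52 = 0.060535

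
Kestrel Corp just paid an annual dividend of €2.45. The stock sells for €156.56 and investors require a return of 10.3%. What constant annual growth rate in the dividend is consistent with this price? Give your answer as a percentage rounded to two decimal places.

8.60%

P = D₀(1+g)/(r−g) ⇒ P(r−g) = D₀(1+g) ⇒ g(P+D₀) = P·r − D₀
g = (P·r − D₀)/(P + D₀) = (€156.56×0.103 − €2.45) / (€156.56 + €2.45) = 0.086005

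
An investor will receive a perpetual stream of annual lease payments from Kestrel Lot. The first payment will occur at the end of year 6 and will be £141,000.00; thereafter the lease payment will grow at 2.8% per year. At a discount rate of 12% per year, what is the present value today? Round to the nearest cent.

Value at end of year 5: C₁ / (r − g) = £141,000.00 / (0.12 − 0.028) = £1,532,608.6957
Discount to today: PV = £1,532,608.6957 / (1 + 0.12)^5 = £1,532,608.6957 / 1.762342 = £869,643.33

£869643.33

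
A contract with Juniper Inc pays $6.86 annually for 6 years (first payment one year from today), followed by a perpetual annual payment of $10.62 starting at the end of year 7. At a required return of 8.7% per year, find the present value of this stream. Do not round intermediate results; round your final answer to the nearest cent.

$105.05

PV of 6-year annuity: $6.86 × [1 − (1+0.087)^−6] / 0.087 = 31.05061
Perpetuity value at year 6: $10.62 / 0.087 = 122.06897
PV of perpetuity: 122.06897 / (1+0.087)^6 = 73.99937
Total PV = 31.05061 + 73.99937 = 105.04997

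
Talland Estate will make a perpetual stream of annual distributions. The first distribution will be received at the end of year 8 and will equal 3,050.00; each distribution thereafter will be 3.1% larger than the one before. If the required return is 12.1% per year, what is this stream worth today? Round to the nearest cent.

15234.14

Value at end of year 7: C₁ / (r − g) = 3,050.00 / (0.121 − 0.031) = 33,888.8889
Discount to today: PV = 33,888.8889 / (1 + 0.121)^7 = 33,888.8889 / 2.224535 = 15,234.14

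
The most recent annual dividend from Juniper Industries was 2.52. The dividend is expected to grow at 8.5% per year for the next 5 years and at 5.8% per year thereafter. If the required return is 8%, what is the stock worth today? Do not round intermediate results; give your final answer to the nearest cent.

136.80

D_1 = 2.73420
D_2 = 2.96661
D_3 = 3.21877
D_4 = 3.49236
D_5 = 3.78921
Terminal value at year 5: TV = D_5×(1+g_2)/(r−g_2) = 4.00899/0.022 = 182.22679
P_0 = D_1/(1+r)^1 + D_2/(1+r)^2 + D_3/(1+r)^3 + D_4/(1+r)^4 + D_5/(1+r)^5 + TV/(1+r)^5
    = 2.53167 + 2.54339 + 2.55516 + 2.56699 + 2.57888 + 124.02049 = 136.79657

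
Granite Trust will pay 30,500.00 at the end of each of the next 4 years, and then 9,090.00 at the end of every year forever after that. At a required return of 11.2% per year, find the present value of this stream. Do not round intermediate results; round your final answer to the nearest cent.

147301.43

PV of 4-year annuity: 30,500.00 × [1 − (1+0.112)^−4] / 0.112 = 94221.94191
Perpetuity value at year 4: 9,090.00 / 0.112 = 81160.71429
PV of perpetuity: 81160.71429 / (1+0.112)^4 = 53079.48635
Total PV = 94221.94191 + 53079.48635 = 147301.42826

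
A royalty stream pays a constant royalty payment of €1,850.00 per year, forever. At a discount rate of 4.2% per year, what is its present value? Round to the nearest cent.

€44047.62

Level perpetuity: PV = C / r = €1,850.00 / 0.042 = €44,047.62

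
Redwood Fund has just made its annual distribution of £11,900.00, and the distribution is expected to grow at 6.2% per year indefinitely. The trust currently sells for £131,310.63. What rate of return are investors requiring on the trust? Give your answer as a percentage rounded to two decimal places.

D₁ = £11,900.00 × 1.062 = £12,637.8000
P = D₁/(r − g) ⇒ r = D₁/P + g = £12,637.8000/£131,310.63 + 0.062 = 0.096244 + 0.062 = 0.158244

15.82%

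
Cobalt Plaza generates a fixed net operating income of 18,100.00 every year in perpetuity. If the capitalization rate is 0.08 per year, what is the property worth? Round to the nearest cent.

226250.00

Level perpetuity: PV = C / r = 18,100.00 / 0.08 = 226,250.00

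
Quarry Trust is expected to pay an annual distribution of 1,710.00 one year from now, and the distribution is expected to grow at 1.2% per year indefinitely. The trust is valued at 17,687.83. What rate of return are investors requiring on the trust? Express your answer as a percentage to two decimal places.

P = D₁/(r − g) ⇒ r = D₁/P + g = 1,710.0000/17,687.83 + 0.012 = 0.096677 + 0.012 = 0.108677

10.87%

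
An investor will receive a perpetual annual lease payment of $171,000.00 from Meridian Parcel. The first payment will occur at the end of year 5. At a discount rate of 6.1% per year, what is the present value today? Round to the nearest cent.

Value at end of year 4: C / r = $171,000.00 / 0.061 = $2,803,278.6885
Discount to today: PV = $2,803,278.6885 / (1 + 0.061)^4 = $2,803,278.6885 / 1.267248 = $2,212,099.92

$2212099.92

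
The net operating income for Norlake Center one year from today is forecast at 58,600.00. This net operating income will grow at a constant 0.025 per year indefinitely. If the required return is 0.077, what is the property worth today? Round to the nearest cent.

Growing perpetuity: P = D₁ / (r − g) = 58,600.0000 / (0.077 − 0.025) = 1,126,923.08

1126923.08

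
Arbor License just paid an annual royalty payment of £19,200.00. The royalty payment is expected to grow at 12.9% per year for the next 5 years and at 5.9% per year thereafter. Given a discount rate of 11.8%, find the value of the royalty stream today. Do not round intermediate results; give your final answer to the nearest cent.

D_1 = 21676.80000
D_2 = 24473.10720
D_3 = 27630.13803
D_4 = 31194.42583
D_5 = 35218.50677
Terminal value at year 5: TV = D_5×(1+g_2)/(r−g_2) = 37296.39867/0.059 = 632142.35028
P_0 = D_1/(1+r)^1 + D_2/(1+r)^2 + D_3/(1+r)^3 + D_4/(1+r)^4 + D_5/(1+r)^5 + TV/(1+r)^5
    = 19388.90877 + 19579.67620 + 19772.32060 + 19966.86043 + 20163.31433 + 361914.40475 = 460785.48509

£460785.49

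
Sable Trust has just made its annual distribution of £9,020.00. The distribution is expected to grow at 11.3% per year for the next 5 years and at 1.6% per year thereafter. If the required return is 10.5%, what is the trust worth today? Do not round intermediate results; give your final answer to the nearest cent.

£152840.72

D_1 = 10039.26000
D_2 = 11173.69638
D_3 = 12436.32407
D_4 = 13841.62869
D_5 = 15405.73273
Terminal value at year 5: TV = D_5×(1+g_2)/(r−g_2) = 15652.22446/0.089 = 175867.69053
P_0 = D_1/(1+r)^1 + D_2/(1+r)^2 + D_3/(1+r)^3 + D_4/(1+r)^4 + D_5/(1+r)^5 + TV/(1+r)^5
    = 9085.30317 + 9151.07912 + 9217.33127 + 9284.06308 + 9351.27802 + 106751.66819 = 152840.72286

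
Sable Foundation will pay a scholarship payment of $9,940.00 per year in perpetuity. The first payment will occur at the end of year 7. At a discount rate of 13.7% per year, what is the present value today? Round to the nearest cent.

$33581.73

Value at end of year 6: C / r = $9,940.00 / 0.137 = $72,554.7445
Discount to today: PV = $72,554.7445 / (1 + 0.137)^6 = $72,554.7445 / 2.160542 = $33,581.73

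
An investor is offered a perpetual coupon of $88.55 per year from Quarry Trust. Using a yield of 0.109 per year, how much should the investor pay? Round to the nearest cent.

$812.39

Level perpetuity: PV = C / r = $88.55 / 0.109 = $812.39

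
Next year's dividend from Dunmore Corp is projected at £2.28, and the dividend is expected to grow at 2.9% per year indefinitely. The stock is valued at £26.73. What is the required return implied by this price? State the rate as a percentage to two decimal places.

11.43%

P = D₁/(r − g) ⇒ r = D₁/P + g = £2.2800/£26.73 + 0.029 = 0.085297 + 0.029 = 0.114297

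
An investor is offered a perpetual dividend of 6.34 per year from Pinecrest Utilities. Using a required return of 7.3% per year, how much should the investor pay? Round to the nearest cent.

86.85

Level perpetuity: PV = C / r = 6.34 / 0.073 = 86.85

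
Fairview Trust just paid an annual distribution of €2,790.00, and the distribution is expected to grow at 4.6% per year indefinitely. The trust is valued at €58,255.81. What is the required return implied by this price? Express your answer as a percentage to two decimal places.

9.61%

D₁ = €2,790.00 × 1.046 = €2,918.3400
P = D₁/(r − g) ⇒ r = D₁/P + g = €2,918.3400/€58,255.81 + 0.046 = 0.050095 + 0.046 = 0.096095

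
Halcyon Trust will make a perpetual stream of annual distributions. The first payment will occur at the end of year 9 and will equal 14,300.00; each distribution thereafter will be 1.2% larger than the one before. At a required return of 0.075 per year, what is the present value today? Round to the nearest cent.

Value at end of year 8: C₁ / (r − g) = 14,300.00 / (0.075 − 0.012) = 226,984.1270
Discount to today: PV = 226,984.1270 / (1 + 0.075)^8 = 226,984.1270 / 1.783478 = 127,270.51

127270.51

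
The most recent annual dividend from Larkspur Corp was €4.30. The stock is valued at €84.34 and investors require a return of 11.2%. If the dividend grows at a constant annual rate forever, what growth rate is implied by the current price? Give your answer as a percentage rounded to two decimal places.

5.81%

P = D₀(1+g)/(r−g) ⇒ P(r−g) = D₀(1+g) ⇒ g(P+D₀) = P·r − D₀
g = (P·r − D₀)/(P + D₀) = (€84.34×0.112 − €4.30) / (€84.34 + €4.30) = 0.058056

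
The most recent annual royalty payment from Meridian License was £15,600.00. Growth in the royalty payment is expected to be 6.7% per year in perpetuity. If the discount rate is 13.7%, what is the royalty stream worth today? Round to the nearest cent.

D₁ = D₀ × (1 + g) = £15,600.00 × 1.067 = £16,645.2000
Growing perpetuity: P = D₁ / (r − g) = £16,645.2000 / (0.137 − 0.067) = £237,788.57

£237788.57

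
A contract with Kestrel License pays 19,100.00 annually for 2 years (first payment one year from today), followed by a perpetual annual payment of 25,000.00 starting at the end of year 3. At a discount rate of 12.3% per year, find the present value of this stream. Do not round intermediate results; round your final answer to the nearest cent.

193319.90

PV of 2-year annuity: 19,100.00 × [1 − (1+0.123)^−2] / 0.123 = 32153.17386
Perpetuity value at year 2: 25,000.00 / 0.123 = 203252.03252
PV of perpetuity: 203252.03252 / (1+0.123)^2 = 161166.72642
Total PV = 32153.17386 + 161166.72642 = 193319.90028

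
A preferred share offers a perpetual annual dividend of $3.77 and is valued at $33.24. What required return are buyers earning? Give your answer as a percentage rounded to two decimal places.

P = C/r ⇒ r = C/P = $3.77/$33.24 = 0.113418

11.34%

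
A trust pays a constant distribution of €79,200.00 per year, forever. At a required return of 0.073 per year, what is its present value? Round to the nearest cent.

€1084931.51

Level perpetuity: PV = C / r = €79,200.00 / 0.073 = €1,084,931.51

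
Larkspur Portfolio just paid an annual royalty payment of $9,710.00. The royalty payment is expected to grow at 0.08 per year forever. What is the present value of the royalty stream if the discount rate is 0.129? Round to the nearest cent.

$214016.33

D₁ = D₀ × (1 + g) = $9,710.00 × 1.08 = $10,486.8000
Growing perpetuity: P = D₁ / (r − g) = $10,486.8000 / (0.129 − 0.08) = $214,016.33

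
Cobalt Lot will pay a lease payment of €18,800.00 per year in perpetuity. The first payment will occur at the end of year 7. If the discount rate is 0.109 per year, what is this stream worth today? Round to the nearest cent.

€92713.31

Value at end of year 6: C / r = €18,800.00 / 0.109 = €172,477.0642
Discount to today: PV = €172,477.0642 / (1 + 0.109)^6 = €172,477.0642 / 1.860327 = €92,713.31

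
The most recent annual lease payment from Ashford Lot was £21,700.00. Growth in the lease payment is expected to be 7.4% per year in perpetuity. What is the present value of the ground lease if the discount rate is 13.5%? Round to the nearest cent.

D₁ = D₀ × (1 + g) = £21,700.00 × 1.074 = £23,305.8000
Growing perpetuity: P = D₁ / (r − g) = £23,305.8000 / (0.135 − 0.074) = £382,062.30

£382062.30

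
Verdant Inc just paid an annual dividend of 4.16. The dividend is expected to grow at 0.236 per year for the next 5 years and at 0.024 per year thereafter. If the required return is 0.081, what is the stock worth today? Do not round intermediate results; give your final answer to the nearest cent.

177.70

D_1 = 5.14176
D_2 = 6.35522
D_3 = 7.85505
D_4 = 9.70884
D_5 = 12.00012
Terminal value at year 5: TV = D_5×(1+g_2)/(r−g_2) = 12.28813/0.057 = 215.58115
P_0 = D_1/(1+r)^1 + D_2/(1+r)^2 + D_3/(1+r)^3 + D_4/(1+r)^4 + D_5/(1+r)^5 + TV/(1+r)^5
    = 4.75648 + 5.43850 + 6.21830 + 7.10992 + 8.12938 + 146.04353 = 177.69610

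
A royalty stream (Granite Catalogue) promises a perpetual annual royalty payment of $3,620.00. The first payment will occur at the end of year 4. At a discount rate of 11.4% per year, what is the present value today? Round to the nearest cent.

Value at end of year 3: C / r = $3,620.00 / 0.114 = $31,754.3860
Discount to today: PV = $31,754.3860 / (1 + 0.114)^3 = $31,754.3860 / 1.382470 = $22,969.32

$22969.32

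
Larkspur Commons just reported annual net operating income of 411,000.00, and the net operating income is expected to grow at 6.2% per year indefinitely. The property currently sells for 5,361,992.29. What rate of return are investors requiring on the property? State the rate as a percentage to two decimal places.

D₁ = 411,000.00 × 1.062 = 436,482.0000
P = D₁/(r − g) ⇒ r = D₁/P + g = 436,482.0000/5,361,992.29 + 0.062 = 0.081403 + 0.062 = 0.143403

14.34%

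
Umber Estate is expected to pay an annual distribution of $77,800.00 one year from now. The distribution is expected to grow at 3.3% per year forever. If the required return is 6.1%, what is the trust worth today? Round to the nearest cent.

$2778571.43

Growing perpetuity: P = D₁ / (r − g) = $77,800.0000 / (0.061 − 0.033) = $2,778,571.43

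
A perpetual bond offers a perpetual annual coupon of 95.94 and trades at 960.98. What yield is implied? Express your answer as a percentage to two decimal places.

P = C/r ⇒ r = C/P = 95.94/960.98 = 0.099836

9.98%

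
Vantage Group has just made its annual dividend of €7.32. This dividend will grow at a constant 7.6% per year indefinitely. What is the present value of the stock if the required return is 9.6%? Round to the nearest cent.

€393.82

D₁ = D₀ × (1 + g) = €7.32 × 1.076 = €7.8763
Growing perpetuity: P = D₁ / (r − g) = €7.8763 / (0.096 − 0.076) = €393.82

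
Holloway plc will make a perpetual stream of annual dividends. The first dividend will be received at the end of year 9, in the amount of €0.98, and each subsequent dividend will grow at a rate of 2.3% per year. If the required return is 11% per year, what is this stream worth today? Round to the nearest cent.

€4.89

Value at end of year 8: C₁ / (r − g) = €0.98 / (0.11 − 0.023) = €11.2644
Discount to today: PV = €11.2644 / (1 + 0.11)^8 = €11.2644 / 2.304538 = €4.89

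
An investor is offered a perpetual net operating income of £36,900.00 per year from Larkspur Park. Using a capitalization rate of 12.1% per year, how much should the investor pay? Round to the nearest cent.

Level perpetuity: PV = C / r = £36,900.00 / 0.121 = £304,958.68

£304958.68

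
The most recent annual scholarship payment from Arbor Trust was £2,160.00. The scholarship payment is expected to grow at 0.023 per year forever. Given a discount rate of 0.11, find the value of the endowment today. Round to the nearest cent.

D₁ = D₀ × (1 + g) = £2,160.00 × 1.023 = £2,209.6800
Growing perpetuity: P = D₁ / (r − g) = £2,209.6800 / (0.11 − 0.023) = £25,398.62

£25398.62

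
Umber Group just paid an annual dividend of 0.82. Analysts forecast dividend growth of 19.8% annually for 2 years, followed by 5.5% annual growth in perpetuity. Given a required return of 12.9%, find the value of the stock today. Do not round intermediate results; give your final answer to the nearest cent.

14.96

D_1 = 0.98236
D_2 = 1.17687
Terminal value at year 2: TV = D_2×(1+g_2)/(r−g_2) = 1.24159/0.074 = 16.77831
P_0 = D_1/(1+r)^1 + D_2/(1+r)^2 + TV/(1+r)^2
    = 0.87012 + 0.92329 + 13.16317 = 14.95657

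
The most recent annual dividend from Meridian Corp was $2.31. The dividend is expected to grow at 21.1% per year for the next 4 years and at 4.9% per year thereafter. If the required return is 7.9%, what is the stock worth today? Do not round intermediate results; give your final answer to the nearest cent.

D_1 = 2.79741
D_2 = 3.38766
D_3 = 4.10246
D_4 = 4.96808
Terminal value at year 4: TV = D_4×(1+g_2)/(r−g_2) = 5.21152/0.03 = 173.71719
P_0 = D_1/(1+r)^1 + D_2/(1+r)^2 + D_3/(1+r)^3 + D_4/(1+r)^4 + TV/(1+r)^4
    = 2.59259 + 2.90976 + 3.26573 + 3.66524 + 128.16133 = 140.59466

$140.59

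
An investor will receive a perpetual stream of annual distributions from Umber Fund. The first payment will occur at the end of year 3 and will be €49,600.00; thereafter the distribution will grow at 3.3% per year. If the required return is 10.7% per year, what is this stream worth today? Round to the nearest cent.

Value at end of year 2: C₁ / (r − g) = €49,600.00 / (0.107 − 0.033) = €670,270.2703
Discount to today: PV = €670,270.2703 / (1 + 0.107)^2 = €670,270.2703 / 1.225449 = €546,958.93

€546958.93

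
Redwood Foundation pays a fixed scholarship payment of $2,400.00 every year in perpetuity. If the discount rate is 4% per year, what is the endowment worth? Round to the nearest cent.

Level perpetuity: PV = C / r = $2,400.00 / 0.04 = $60,000.00

$60000.00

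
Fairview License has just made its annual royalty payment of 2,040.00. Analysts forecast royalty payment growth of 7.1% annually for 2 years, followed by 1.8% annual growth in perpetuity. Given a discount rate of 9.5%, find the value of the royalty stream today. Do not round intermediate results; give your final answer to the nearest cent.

D_1 = 2184.84000
D_2 = 2339.96364
Terminal value at year 2: TV = D_2×(1+g_2)/(r−g_2) = 2382.08299/0.077 = 30936.14267
P_0 = D_1/(1+r)^1 + D_2/(1+r)^2 + TV/(1+r)^2
    = 1995.28767 + 1951.55534 + 25801.08227 = 29747.92528

29747.93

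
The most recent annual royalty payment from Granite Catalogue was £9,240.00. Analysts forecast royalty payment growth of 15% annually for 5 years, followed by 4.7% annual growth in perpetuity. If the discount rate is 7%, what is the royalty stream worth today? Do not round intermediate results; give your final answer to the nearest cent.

£660855.05

D_1 = 10626.00000
D_2 = 12219.90000
D_3 = 14052.88500
D_4 = 16160.81775
D_5 = 18584.94041
Terminal value at year 5: TV = D_5×(1+g_2)/(r−g_2) = 19458.43261/0.023 = 846018.80921
P_0 = D_1/(1+r)^1 + D_2/(1+r)^2 + D_3/(1+r)^3 + D_4/(1+r)^4 + D_5/(1+r)^5 + TV/(1+r)^5
    = 9930.84112 + 10673.33392 + 11471.34019 + 12329.01048 + 13250.80566 + 603199.71855 = 660855.04992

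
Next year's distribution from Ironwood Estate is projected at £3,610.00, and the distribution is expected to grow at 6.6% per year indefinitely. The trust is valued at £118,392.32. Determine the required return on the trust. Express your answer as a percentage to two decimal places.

P = D₁/(r − g) ⇒ r = D₁/P + g = £3,610.0000/£118,392.32 + 0.066 = 0.030492 + 0.066 = 0.096492

9.65%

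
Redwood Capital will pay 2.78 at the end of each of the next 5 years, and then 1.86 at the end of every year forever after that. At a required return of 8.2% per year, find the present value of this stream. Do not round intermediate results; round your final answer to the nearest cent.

26.34

PV of 5-year annuity: 2.78 × [1 − (1+0.082)^−5] / 0.082 = 11.04147
Perpetuity value at year 5: 1.86 / 0.082 = 22.68293
PV of perpetuity: 22.68293 / (1+0.082)^5 = 15.29547
Total PV = 11.04147 + 15.29547 = 26.33694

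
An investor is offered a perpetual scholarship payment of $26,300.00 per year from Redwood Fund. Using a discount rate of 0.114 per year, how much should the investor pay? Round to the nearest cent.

$230701.75

Level perpetuity: PV = C / r = $26,300.00 / 0.114 = $230,701.75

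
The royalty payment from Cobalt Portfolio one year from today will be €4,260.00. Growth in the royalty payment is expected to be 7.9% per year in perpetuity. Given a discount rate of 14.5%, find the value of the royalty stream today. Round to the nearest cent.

€64545.45

Growing perpetuity: P = D₁ / (r − g) = €4,260.0000 / (0.145 − 0.079) = €64,545.45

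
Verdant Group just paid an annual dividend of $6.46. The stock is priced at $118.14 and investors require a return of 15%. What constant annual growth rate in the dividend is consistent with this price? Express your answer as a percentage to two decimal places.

9.04%

P = D₀(1+g)/(r−g) ⇒ P(r−g) = D₀(1+g) ⇒ g(P+D₀) = P·r − D₀
g = (P·r − D₀)/(P + D₀) = ($118.14×0.15 − $6.46) / ($118.14 + $6.46) = 0.090377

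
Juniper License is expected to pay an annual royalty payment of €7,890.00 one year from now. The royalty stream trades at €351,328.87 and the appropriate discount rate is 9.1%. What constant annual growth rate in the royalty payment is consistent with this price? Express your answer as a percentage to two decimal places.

6.85%

P = D₁/(r−g) ⇒ g = r − D₁/P = 0.091 − €7,890.00/€351,328.87 = 0.068542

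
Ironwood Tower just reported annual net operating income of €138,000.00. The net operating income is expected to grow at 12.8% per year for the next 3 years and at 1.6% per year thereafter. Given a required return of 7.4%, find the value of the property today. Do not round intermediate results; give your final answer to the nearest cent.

D_1 = 155664.00000
D_2 = 175588.99200
D_3 = 198064.38298
Terminal value at year 3: TV = D_3×(1+g_2)/(r−g_2) = 201233.41310/0.058 = 3469541.60523
P_0 = D_1/(1+r)^1 + D_2/(1+r)^2 + D_3/(1+r)^3 + TV/(1+r)^3
    = 144938.54749 + 152225.96049 + 159879.77973 + 2800652.69321 = 3257696.98092

€3257696.98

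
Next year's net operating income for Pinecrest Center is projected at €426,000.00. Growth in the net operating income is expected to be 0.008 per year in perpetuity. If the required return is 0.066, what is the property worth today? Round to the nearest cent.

Growing perpetuity: P = D₁ / (r − g) = €426,000.0000 / (0.066 − 0.008) = €7,344,827.59

€7344827.59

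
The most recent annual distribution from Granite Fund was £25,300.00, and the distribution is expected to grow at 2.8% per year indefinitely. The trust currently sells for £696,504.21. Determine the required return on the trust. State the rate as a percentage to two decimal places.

6.53%

D₁ = £25,300.00 × 1.028 = £26,008.4000
P = D₁/(r − g) ⇒ r = D₁/P + g = £26,008.4000/£696,504.21 + 0.028 = 0.037341 + 0.028 = 0.065341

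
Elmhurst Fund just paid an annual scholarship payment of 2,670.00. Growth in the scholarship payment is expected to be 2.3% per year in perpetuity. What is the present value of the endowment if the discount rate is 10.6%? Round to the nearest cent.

32908.55

D₁ = D₀ × (1 + g) = 2,670.00 × 1.023 = 2,731.4100
Growing perpetuity: P = D₁ / (r − g) = 2,731.4100 / (0.106 − 0.023) = 32,908.55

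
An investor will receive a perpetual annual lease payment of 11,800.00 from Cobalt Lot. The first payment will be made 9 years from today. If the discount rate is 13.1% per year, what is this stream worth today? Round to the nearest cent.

Value at end of year 8: C / r = 11,800.00 / 0.131 = 90,076.3359
Discount to today: PV = 90,076.3359 / (1 + 0.131)^8 = 90,076.3359 / 2.677323 = 33,644.17

33644.17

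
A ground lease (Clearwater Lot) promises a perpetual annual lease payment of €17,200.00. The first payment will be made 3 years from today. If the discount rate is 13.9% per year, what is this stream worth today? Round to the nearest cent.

Value at end of year 2: C / r = €17,200.00 / 0.139 = €123,741.0072
Discount to today: PV = €123,741.0072 / (1 + 0.139)^2 = €123,741.0072 / 1.297321 = €95,381.95

€95381.95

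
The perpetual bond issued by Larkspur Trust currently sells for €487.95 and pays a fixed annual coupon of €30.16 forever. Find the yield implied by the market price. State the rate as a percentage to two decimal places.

P = C/r ⇒ r = C/P = €30.16/€487.95 = 0.061810

6.18%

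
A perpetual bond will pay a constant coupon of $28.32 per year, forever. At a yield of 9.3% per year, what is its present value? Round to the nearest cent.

$304.52

Level perpetuity: PV = C / r = $28.32 / 0.093 = $304.52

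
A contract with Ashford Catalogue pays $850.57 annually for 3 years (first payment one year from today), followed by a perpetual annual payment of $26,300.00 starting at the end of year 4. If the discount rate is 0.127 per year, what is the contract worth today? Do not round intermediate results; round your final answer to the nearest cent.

PV of 3-year annuity: $850.57 × [1 − (1+0.127)^−3] / 0.127 = 2018.60038
Perpetuity value at year 3: $26,300.00 / 0.127 = 207086.61417
PV of perpetuity: 207086.61417 / (1+0.127)^3 = 144670.59892
Total PV = 2018.60038 + 144670.59892 = 146689.19930

$146689.20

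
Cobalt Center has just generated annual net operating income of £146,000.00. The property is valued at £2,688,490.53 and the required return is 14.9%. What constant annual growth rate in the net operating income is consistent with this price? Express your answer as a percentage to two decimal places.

P = D₀(1+g)/(r−g) ⇒ P(r−g) = D₀(1+g) ⇒ g(P+D₀) = P·r − D₀
g = (P·r − D₀)/(P + D₀) = (£2,688,490.53×0.149 − £146,000.00) / (£2,688,490.53 + £146,000.00) = 0.089817

8.98%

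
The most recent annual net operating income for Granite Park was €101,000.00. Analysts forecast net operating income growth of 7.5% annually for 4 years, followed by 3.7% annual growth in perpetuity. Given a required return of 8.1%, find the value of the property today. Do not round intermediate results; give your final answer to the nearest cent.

D_1 = 108575.00000
D_2 = 116718.12500
D_3 = 125471.98438
D_4 = 134882.38320
Terminal value at year 4: TV = D_4×(1+g_2)/(r−g_2) = 139873.03138/0.044 = 3178932.53140
P_0 = D_1/(1+r)^1 + D_2/(1+r)^2 + D_3/(1+r)^3 + D_4/(1+r)^4 + TV/(1+r)^4
    = 100439.40796 + 99881.92743 + 99327.54115 + 98776.23195 + 2327976.19397 = 2726401.30247

€2726401.30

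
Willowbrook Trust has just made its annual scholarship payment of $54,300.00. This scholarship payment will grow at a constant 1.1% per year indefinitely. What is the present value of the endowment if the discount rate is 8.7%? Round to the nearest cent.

$722332.89

D₁ = D₀ × (1 + g) = $54,300.00 × 1.011 = $54,897.3000
Growing perpetuity: P = D₁ / (r − g) = $54,897.3000 / (0.087 − 0.011) = $722,332.89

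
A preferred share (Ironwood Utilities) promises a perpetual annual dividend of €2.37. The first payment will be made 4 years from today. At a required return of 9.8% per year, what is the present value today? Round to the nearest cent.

€18.27

Value at end of year 3: C / r = €2.37 / 0.098 = €24.1837
Discount to today: PV = €24.1837 / (1 + 0.098)^3 = €24.1837 / 1.323753 = €18.27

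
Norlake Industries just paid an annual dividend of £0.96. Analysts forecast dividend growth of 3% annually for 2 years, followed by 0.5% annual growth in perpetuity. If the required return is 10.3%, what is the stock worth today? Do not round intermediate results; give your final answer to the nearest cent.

£10.32

D_1 = 0.98880
D_2 = 1.01846
Terminal value at year 2: TV = D_2×(1+g_2)/(r−g_2) = 1.02356/0.098 = 10.44445
P_0 = D_1/(1+r)^1 + D_2/(1+r)^2 + TV/(1+r)^2
    = 0.89646 + 0.83713 + 8.58489 = 10.31849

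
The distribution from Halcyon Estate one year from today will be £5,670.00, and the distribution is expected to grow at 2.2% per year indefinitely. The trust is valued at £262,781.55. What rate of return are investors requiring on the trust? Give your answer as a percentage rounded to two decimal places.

P = D₁/(r − g) ⇒ r = D₁/P + g = £5,670.0000/£262,781.55 + 0.022 = 0.021577 + 0.022 = 0.043577

4.36%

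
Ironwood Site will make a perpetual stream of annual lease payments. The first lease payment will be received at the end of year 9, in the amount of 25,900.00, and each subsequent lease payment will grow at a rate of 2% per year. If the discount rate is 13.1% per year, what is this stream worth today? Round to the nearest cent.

Value at end of year 8: C₁ / (r − g) = 25,900.00 / (0.131 − 0.02) = 233,333.3333
Discount to today: PV = 233,333.3333 / (1 + 0.131)^8 = 233,333.3333 / 2.677323 = 87,151.72

87151.72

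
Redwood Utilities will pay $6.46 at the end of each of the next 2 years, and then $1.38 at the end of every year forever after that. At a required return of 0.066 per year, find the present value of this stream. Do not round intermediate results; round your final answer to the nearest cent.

PV of 2-year annuity: $6.46 × [1 − (1+0.066)^−2] / 0.066 = 11.74488
Perpetuity value at year 2: $1.38 / 0.066 = 20.90909
PV of perpetuity: 20.90909 / (1+0.066)^2 = 18.40012
Total PV = 11.74488 + 18.40012 = 30.14500

$30.14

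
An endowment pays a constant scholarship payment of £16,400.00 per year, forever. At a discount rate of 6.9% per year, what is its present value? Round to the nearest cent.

£237681.16

Level perpetuity: PV = C / r = £16,400.00 / 0.069 = £237,681.16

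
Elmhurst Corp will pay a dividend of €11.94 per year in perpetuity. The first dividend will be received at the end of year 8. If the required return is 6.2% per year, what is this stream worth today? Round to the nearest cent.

€126.40

Value at end of year 7: C / r = €11.94 / 0.062 = €192.5806
Discount to today: PV = €192.5806 / (1 + 0.062)^7 = €192.5806 / 1.523602 = €126.40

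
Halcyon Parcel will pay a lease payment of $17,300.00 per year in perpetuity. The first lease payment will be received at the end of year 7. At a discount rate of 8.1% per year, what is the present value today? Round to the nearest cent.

Value at end of year 6: C / r = $17,300.00 / 0.081 = $213,580.2469
Discount to today: PV = $213,580.2469 / (1 + 0.081)^6 = $213,580.2469 / 1.595711 = $133,846.47

$133846.47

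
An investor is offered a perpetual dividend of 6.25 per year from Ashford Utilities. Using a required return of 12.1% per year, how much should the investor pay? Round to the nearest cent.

Level perpetuity: PV = C / r = 6.25 / 0.121 = 51.65

51.65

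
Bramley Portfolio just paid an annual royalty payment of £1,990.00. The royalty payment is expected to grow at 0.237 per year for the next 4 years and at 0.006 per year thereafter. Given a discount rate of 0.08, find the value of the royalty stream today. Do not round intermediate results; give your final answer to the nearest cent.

D_1 = 2461.63000
D_2 = 3045.03631
D_3 = 3766.70992
D_4 = 4659.42017
Terminal value at year 4: TV = D_4×(1+g_2)/(r−g_2) = 4687.37669/0.074 = 63342.92819
P_0 = D_1/(1+r)^1 + D_2/(1+r)^2 + D_3/(1+r)^3 + D_4/(1+r)^4 + TV/(1+r)^4
    = 2279.28704 + 2610.62784 + 2990.13577 + 3424.81292 + 46558.94319 = 57863.80675

£57863.81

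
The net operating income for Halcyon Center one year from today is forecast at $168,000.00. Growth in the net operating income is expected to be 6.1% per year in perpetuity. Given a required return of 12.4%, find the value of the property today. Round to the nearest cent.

$2666666.67

Growing perpetuity: P = D₁ / (r − g) = $168,000.0000 / (0.124 − 0.061) = $2,666,666.67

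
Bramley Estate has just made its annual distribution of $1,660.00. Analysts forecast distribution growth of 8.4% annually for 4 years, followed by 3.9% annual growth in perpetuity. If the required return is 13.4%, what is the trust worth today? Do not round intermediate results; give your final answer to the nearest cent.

D_1 = 1799.44000
D_2 = 1950.59296
D_3 = 2114.44277
D_4 = 2292.05596
Terminal value at year 4: TV = D_4×(1+g_2)/(r−g_2) = 2381.44614/0.095 = 25067.85414
P_0 = D_1/(1+r)^1 + D_2/(1+r)^2 + D_3/(1+r)^3 + D_4/(1+r)^4 + TV/(1+r)^4
    = 1586.80776 + 1516.84269 + 1449.96250 + 1386.03117 + 15158.80411 = 21098.44824

$21098.45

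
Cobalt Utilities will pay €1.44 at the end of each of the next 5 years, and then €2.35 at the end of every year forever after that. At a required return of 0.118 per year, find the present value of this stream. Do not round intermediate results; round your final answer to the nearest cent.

PV of 5-year annuity: €1.44 × [1 − (1+0.118)^−5] / 0.118 = 5.21670
Perpetuity value at year 5: €2.35 / 0.118 = 19.91525
PV of perpetuity: 19.91525 / (1+0.118)^5 = 11.40189
Total PV = 5.21670 + 11.40189 = 16.61859

€16.62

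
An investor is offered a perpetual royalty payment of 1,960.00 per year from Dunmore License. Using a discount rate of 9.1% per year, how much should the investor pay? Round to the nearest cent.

21538.46

Level perpetuity: PV = C / r = 1,960.00 / 0.091 = 21,538.46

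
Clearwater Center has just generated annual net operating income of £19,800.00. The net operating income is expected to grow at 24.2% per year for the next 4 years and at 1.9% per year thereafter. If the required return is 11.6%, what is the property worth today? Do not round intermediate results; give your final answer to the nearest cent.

D_1 = 24591.60000
D_2 = 30542.76720
D_3 = 37934.11686
D_4 = 47114.17314
Terminal value at year 4: TV = D_4×(1+g_2)/(r−g_2) = 48009.34243/0.097 = 494941.67457
P_0 = D_1/(1+r)^1 + D_2/(1+r)^2 + D_3/(1+r)^3 + D_4/(1+r)^4 + TV/(1+r)^4
    = 22035.48387 + 24523.36108 + 27292.12766 + 30373.49691 + 319078.28195 = 423302.75146

£423302.75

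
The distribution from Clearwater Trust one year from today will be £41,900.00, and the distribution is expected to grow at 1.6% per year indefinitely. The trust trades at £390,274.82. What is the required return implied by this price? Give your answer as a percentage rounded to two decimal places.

P = D₁/(r − g) ⇒ r = D₁/P + g = £41,900.0000/£390,274.82 + 0.016 = 0.107360 + 0.016 = 0.123360

12.34%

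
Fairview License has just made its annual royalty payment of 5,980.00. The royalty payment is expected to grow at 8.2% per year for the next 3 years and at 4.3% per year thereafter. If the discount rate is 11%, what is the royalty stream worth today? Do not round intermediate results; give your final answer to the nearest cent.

D_1 = 6470.36000
D_2 = 7000.92952
D_3 = 7575.00574
Terminal value at year 3: TV = D_3×(1+g_2)/(r−g_2) = 7900.73099/0.067 = 117921.35802
P_0 = D_1/(1+r)^1 + D_2/(1+r)^2 + D_3/(1+r)^3 + TV/(1+r)^3
    = 5829.15315 + 5682.11145 + 5538.77891 + 86223.08066 = 103273.12417

103273.12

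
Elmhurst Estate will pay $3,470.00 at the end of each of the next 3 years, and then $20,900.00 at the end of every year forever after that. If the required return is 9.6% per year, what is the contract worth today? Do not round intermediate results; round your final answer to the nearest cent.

$174055.43

PV of 3-year annuity: $3,470.00 × [1 − (1+0.096)^−3] / 0.096 = 8690.50895
Perpetuity value at year 3: $20,900.00 / 0.096 = 217708.33333
PV of perpetuity: 217708.33333 / (1+0.096)^3 = 165364.92210
Total PV = 8690.50895 + 165364.92210 = 174055.43105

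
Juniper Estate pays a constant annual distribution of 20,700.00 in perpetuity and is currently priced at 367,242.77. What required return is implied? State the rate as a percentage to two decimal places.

5.64%

P = C/r ⇒ r = C/P = 20,700.00/367,242.77 = 0.056366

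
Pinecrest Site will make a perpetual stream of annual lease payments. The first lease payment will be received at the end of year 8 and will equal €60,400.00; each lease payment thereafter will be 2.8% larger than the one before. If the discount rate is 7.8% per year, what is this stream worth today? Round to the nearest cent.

Value at end of year 7: C₁ / (r − g) = €60,400.00 / (0.078 − 0.028) = €1,208,000.0000
Discount to today: PV = €1,208,000.0000 / (1 + 0.078)^7 = €1,208,000.0000 / 1.691731 = €714,061.48

€714061.48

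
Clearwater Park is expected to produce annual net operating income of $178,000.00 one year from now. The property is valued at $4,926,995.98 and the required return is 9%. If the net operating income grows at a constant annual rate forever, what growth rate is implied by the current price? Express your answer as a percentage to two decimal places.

P = D₁/(r−g) ⇒ g = r − D₁/P = 0.09 − $178,000.00/$4,926,995.98 = 0.053873

5.39%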